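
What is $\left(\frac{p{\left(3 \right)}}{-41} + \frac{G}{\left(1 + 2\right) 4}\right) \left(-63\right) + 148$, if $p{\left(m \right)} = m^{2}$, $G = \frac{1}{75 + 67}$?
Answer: $\frac{3767819}{23288} \approx 161.79$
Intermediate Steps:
$G = \frac{1}{142} \approx 0.0070423$
$\left(\frac{p{\left(3 \right)}}{-41} + \frac{G}{\left(1 + 2\right) 4}\right) \left(-63\right) + 148 = \left(\frac{3^{2}}{-41} + \frac{1}{142 \left(1 + 2\right) 4}\right) \left(-63\right) + 148 = \left(9 \left(- \frac{1}{41}\right) + \frac{1}{142 \cdot 3 \cdot 4}\right) \left(-63\right) + 148 = \left(- \frac{9}{41} + \frac{1}{142 \cdot 12}\right) \left(-63\right) + 148 = \left(- \frac{9}{41} + \frac{1}{142} \cdot \frac{1}{12}\right) \left(-63\right) + 148 = \left(- \frac{9}{41} + \frac{1}{1704}\right) \left(-63\right) + 148 = \left(- \frac{15295}{69864}\right) \left(-63\right) + 148 = \frac{321195}{23288} + 148 = \frac{3767819}{23288}$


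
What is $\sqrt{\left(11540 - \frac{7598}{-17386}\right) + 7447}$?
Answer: $\frac{\sqrt{1434847368470}}{8693} \approx 137.79$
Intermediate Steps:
$\sqrt{\left(11540 - \frac{7598}{-17386}\right) + 7447} = \sqrt{\left(11540 - 7598 \left(- \frac{1}{17386}\right)\right) + 7447} = \sqrt{\left(11540 - - \frac{3799}{8693}\right) + 7447} = \sqrt{\left(11540 + \frac{3799}{8693}\right) + 7447} = \sqrt{\frac{100321019}{8693} + 7447} = \sqrt{\frac{165057790}{8693}} = \frac{\sqrt{1434847368470}}{8693}$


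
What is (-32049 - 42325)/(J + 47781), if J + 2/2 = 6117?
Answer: -74374/53897 ≈ -1.3799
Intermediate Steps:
J = 6116 (J = -1 + 6117 = 6116)
(-32049 - 42325)/(J + 47781) = (-32049 - 42325)/(6116 + 47781) = -74374/53897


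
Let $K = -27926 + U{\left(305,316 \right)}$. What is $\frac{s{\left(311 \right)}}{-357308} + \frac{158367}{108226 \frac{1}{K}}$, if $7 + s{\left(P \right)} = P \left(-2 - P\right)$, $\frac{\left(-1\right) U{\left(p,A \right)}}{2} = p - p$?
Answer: $- \frac{395051101075059}{9667503902} \approx -40864.0$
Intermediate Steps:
$U{\left(p,A \right)} = 0$ ($U{\left(p,A \right)} = - 2 \left(p - p\right) = \left(-2\right) 0 = 0$)
$K = -27926$ ($K = -27926 + 0 = -27926$)
$s{\left(P \right)} = -7 + P \left(-2 - P\right)$
$\frac{s{\left(311 \right)}}{-357308} + \frac{158367}{108226 \frac{1}{K}} = \frac{-7 - 311^{2} - 622}{-357308} + \frac{158367}{108226 \frac{1}{-27926}} = \left(-7 - 96721 - 622\right) \left(- \frac{1}{357308}\right) + \frac{158367}{108226 \left(- \frac{1}{27926}\right)} = \left(-7 - 96721 - 622\right) \left(- \frac{1}{357308}\right) + \frac{158367}{- \frac{54113}{13963}} = \left(-97350\right) \left(- \frac{1}{357308}\right) + 158367 \left(- \frac{13963}{54113}\right) = \frac{48675}{178654} - \frac{2211278421}{54113} = - \frac{395051101075059}{9667503902}$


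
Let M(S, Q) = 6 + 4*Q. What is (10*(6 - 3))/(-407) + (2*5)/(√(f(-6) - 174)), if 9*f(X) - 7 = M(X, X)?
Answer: -30/407 - 30*I*√1577/1577 ≈ -0.07371 - 0.75545*I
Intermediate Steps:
f(X) = 13/9 + 4*X/9 (f(X) = 7/9 + (6 + 4*X)/9 = 7/9 + (⅔ + 4*X/9) = 13/9 + 4*X/9)
(10*(6 - 3))/(-407) + (2*5)/(√(f(-6) - 174)) = (10*(6 - 3))/(-407) + (2*5)/(√((13/9 + (4/9)*(-6)) - 174)) = (10*3)*(-1/407) + 10/(√((13/9 - 8/3) - 174)) = 30*(-1/407) + 10/(√(-11/9 - 174)) = -30/407 + 10/(√(-1577/9)) = -30/407 + 10/((I*√1577/3)) = -30/407 + 10*(-3*I*√1577/1577) = -30/407 - 30*I*√1577/1577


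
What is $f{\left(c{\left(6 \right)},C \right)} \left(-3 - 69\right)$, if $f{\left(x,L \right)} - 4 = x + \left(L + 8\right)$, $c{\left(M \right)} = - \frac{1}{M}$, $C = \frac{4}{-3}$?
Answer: $-756$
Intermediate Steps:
$C = - \frac{4}{3}$ ($C = 4 \left(- \frac{1}{3}\right) = - \frac{4}{3} \approx -1.3333$)
$f{\left(x,L \right)} = 12 + L + x$ ($f{\left(x,L \right)} = 4 + \left(x + \left(L + 8\right)\right) = 4 + \left(x + \left(8 + L\right)\right) = 4 + \left(8 + L + x\right) = 12 + L + x$)
$f{\left(c{\left(6 \right)},C \right)} \left(-3 - 69\right) = \left(12 - \frac{4}{3} - \frac{1}{6}\right) \left(-3 - 69\right) = \left(12 - \frac{4}{3} - \frac{1}{6}\right) \left(-72\right) = \frac{21}{2} \left(-72\right) = -756$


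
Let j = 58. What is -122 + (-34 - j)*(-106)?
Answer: 9630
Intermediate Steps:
-122 + (-34 - j)*(-106) = -122 + (-34 - 1*58)*(-106) = -122 + (-34 - 58)*(-106) = -122 - 92*(-106) = -122 + 9752 = 9630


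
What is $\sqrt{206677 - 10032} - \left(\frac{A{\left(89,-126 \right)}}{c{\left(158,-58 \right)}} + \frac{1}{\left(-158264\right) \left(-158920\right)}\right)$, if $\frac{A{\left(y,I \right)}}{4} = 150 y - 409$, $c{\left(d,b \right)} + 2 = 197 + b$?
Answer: $- \frac{9503158127361}{25151314880} + \sqrt{196645} \approx 65.607$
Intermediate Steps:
$c{\left(d,b \right)} = 195 + b$ ($c{\left(d,b \right)} = -2 + \left(197 + b\right) = 195 + b$)
$A{\left(y,I \right)} = -1636 + 600 y$ ($A{\left(y,I \right)} = 4 \left(150 y - 409\right) = 4 \left(-409 + 150 y\right) = -1636 + 600 y$)
$\sqrt{206677 - 10032} - \left(\frac{A{\left(89,-126 \right)}}{c{\left(158,-58 \right)}} + \frac{1}{\left(-158264\right) \left(-158920\right)}\right) = \sqrt{206677 - 10032} - \left(\frac{-1636 + 600 \cdot 89}{195 - 58} + \frac{1}{\left(-158264\right) \left(-158920\right)}\right) = \sqrt{196645} - \left(\frac{-1636 + 53400}{137} - - \frac{1}{25151314880}\right) = \sqrt{196645} - \left(51764 \cdot \frac{1}{137} + \frac{1}{25151314880}\right) = \sqrt{196645} - \left(\frac{51764}{137} + \frac{1}{25151314880}\right) = \sqrt{196645} - \frac{9503158127361}{25151314880} = - \frac{9503158127361}{25151314880} + \sqrt{196645}$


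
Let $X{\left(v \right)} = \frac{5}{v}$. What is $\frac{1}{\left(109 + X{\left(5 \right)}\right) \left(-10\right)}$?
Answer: $- \frac{1}{1100} \approx -0.00090909$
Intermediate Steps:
$\frac{1}{\left(109 + X{\left(5 \right)}\right) \left(-10\right)} = \frac{1}{\left(109 + \frac{5}{5}\right) \left(-10\right)} = \frac{1}{\left(109 + 5 \cdot \frac{1}{5}\right) \left(-10\right)} = \frac{1}{\left(109 + 1\right) \left(-10\right)} = \frac{1}{110 \left(-10\right)} = \frac{1}{-1100} = - \frac{1}{1100}$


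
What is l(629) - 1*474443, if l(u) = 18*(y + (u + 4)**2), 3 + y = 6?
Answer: 6738013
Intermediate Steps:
y = 3 (y = -3 + 6 = 3)
l(u) = 54 + 18*(4 + u)**2 (l(u) = 18*(3 + (u + 4)**2) = 18*(3 + (4 + u)**2) = 54 + 18*(4 + u)**2)
l(629) - 1*474443 = (54 + 18*(4 + 629)**2) - 1*474443 = (54 + 18*633**2) - 474443 = (54 + 18*400689) - 474443 = (54 + 7212402) - 474443 = 7212456 - 474443 = 6738013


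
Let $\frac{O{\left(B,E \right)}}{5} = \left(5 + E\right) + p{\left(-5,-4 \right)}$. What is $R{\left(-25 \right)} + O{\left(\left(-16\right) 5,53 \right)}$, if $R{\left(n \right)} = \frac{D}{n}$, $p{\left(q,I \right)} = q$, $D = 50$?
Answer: $263$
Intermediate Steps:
$O{\left(B,E \right)} = 5 E$ ($O{\left(B,E \right)} = 5 \left(\left(5 + E\right) - 5\right) = 5 E$)
$R{\left(n \right)} = \frac{50}{n}$
$R{\left(-25 \right)} + O{\left(\left(-16\right) 5,53 \right)} = \frac{50}{-25} + 5 \cdot 53 = 50 \left(- \frac{1}{25}\right) + 265 = -2 + 265 = 263$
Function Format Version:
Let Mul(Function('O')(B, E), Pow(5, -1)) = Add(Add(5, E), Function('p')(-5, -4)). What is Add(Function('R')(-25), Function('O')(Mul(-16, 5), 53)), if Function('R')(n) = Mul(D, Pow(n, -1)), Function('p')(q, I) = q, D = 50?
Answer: 263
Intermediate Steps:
Function('O')(B, E) = Mul(5, E) (Function('O')(B, E) = Mul(5, Add(Add(5, E), -5)) = Mul(5, E))
Function('R')(n) = Mul(50, Pow(n, -1))
Add(Function('R')(-25), Function('O')(Mul(-16, 5), 53)) = Add(Mul(50, Pow(-25, -1)), Mul(5, 53)) = Add(Mul(50, Rational(-1, 25)), 265) = Add(-2, 265) = 263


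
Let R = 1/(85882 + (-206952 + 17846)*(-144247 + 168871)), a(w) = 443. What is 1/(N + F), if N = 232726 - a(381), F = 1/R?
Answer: -1/4656227979 ≈ -2.1477e-10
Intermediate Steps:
R = -1/4656460262 (R = 1/(85882 - 189106*24624) = 1/(85882 - 4656546144) = 1/(-4656460262) = -1/4656460262 ≈ -2.1476e-10)
F = -4656460262 (F = 1/(-1/4656460262) = -4656460262)
N = 232283 (N = 232726 - 1*443 = 232726 - 443 = 232283)
1/(N + F) = 1/(232283 - 4656460262) = 1/(-4656227979) = -1/4656227979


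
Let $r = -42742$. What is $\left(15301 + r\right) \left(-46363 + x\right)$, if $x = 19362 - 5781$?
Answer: $899570862$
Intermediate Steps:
$x = 13581$
$\left(15301 + r\right) \left(-46363 + x\right) = \left(15301 - 42742\right) \left(-46363 + 13581\right) = \left(-27441\right) \left(-32782\right) = 899570862$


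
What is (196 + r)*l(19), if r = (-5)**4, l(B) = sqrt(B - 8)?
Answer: 821*sqrt(11) ≈ 2722.9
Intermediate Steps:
l(B) = sqrt(-8 + B)
r = 625
(196 + r)*l(19) = (196 + 625)*sqrt(-8 + 19) = 821*sqrt(11)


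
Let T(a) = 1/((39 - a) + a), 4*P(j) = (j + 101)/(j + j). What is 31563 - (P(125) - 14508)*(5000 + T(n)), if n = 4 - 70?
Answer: 1415130697387/19500 ≈ 7.2571e+7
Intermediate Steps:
P(j) = (101 + j)/(8*j) (P(j) = ((j + 101)/(j + j))/4 = ((101 + j)/((2*j)))/4 = ((101 + j)*(1/(2*j)))/4 = ((101 + j)/(2*j))/4 = (101 + j)/(8*j))
n = -66
T(a) = 1/39
31563 - (P(125) - 14508)*(5000 + T(n)) = 31563 - ((⅛)*(101 + 125)/125 - 14508)*(5000 + 1/39) = 31563 - ((⅛)*(1/125)*226 - 14508)*195001/39 = 31563 - (113/500 - 14508)*195001/39 = 31563 - (-7253887)*195001/(500*39) = 31563 - 1*(-1414515218887/19500) = 31563 + 1414515218887/19500 = 1415130697387/19500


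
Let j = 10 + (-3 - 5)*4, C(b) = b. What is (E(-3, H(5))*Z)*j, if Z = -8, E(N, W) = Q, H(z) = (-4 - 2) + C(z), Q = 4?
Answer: 704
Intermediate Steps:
H(z) = -6 + z (H(z) = (-4 - 2) + z = -6 + z)
E(N, W) = 4
j = -22 (j = 10 - 8*4 = 10 - 32 = -22)
(E(-3, H(5))*Z)*j = (4*(-8))*(-22) = -32*(-22) = 704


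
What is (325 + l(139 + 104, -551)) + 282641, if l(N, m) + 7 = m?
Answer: 282408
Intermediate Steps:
l(N, m) = -7 + m
(325 + l(139 + 104, -551)) + 282641 = (325 + (-7 - 551)) + 282641 = (325 - 558) + 282641 = -233 + 282641 = 282408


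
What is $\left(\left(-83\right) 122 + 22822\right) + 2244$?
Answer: $14940$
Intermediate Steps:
$\left(\left(-83\right) 122 + 22822\right) + 2244 = \left(-10126 + 22822\right) + 2244 = 12696 + 2244 = 14940$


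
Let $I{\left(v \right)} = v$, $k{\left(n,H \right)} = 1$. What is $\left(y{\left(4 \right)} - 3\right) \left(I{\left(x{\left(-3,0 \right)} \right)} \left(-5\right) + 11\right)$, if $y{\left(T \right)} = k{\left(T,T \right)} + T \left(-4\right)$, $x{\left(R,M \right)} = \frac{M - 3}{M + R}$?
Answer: $-108$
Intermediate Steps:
$x{\left(R,M \right)} = \frac{-3 + M}{M + R}$
$y{\left(T \right)} = 1 - 4 T$ ($y{\left(T \right)} = 1 + T \left(-4\right) = 1 - 4 T$)
$\left(y{\left(4 \right)} - 3\right) \left(I{\left(x{\left(-3,0 \right)} \right)} \left(-5\right) + 11\right) = \left(\left(1 - 16\right) - 3\right) \left(\frac{-3 + 0}{0 - 3} \left(-5\right) + 11\right) = \left(\left(1 - 16\right) - 3\right) \left(\frac{1}{-3} \left(-3\right) \left(-5\right) + 11\right) = \left(-15 - 3\right) \left(\left(- \frac{1}{3}\right) \left(-3\right) \left(-5\right) + 11\right) = - 18 \left(1 \left(-5\right) + 11\right) = - 18 \left(-5 + 11\right) = \left(-18\right) 6 = -108$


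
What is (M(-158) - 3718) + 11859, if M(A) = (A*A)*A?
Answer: -3936171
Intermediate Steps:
M(A) = A³ (M(A) = A²*A = A³)
(M(-158) - 3718) + 11859 = ((-158)³ - 3718) + 11859 = (-3944312 - 3718) + 11859 = -3948030 + 11859 = -3936171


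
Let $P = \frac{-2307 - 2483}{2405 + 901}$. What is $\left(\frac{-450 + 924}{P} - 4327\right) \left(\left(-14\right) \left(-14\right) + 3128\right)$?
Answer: $- \frac{37051587588}{2395} \approx -1.547 \cdot 10^{7}$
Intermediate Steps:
$P = - \frac{2395}{1653}$ ($P = - \frac{4790}{3306} = \left(-4790\right) \frac{1}{3306} = - \frac{2395}{1653} \approx -1.4489$)
$\left(\frac{-450 + 924}{P} - 4327\right) \left(\left(-14\right) \left(-14\right) + 3128\right) = \left(\frac{-450 + 924}{- \frac{2395}{1653}} - 4327\right) \left(\left(-14\right) \left(-14\right) + 3128\right) = \left(474 \left(- \frac{1653}{2395}\right) - 4327\right) \left(196 + 3128\right) = \left(- \frac{783522}{2395} - 4327\right) 3324 = \left(- \frac{11146687}{2395}\right) 3324 = - \frac{37051587588}{2395}$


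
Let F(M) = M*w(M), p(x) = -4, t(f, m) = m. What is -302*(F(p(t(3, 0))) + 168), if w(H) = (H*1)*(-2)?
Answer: -41072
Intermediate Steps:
w(H) = -2*H (w(H) = H*(-2) = -2*H)
F(M) = -2*M² (F(M) = M*(-2*M) = -2*M²)
-302*(F(p(t(3, 0))) + 168) = -302*(-2*(-4)² + 168) = -302*(-2*16 + 168) = -302*(-32 + 168) = -302*136 = -41072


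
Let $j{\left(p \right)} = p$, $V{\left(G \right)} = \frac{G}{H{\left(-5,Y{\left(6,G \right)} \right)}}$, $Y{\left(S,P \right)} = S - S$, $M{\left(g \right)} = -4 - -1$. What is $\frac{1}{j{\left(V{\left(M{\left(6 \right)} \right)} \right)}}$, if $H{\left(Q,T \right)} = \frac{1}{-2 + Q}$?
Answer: $\frac{1}{21} \approx 0.047619$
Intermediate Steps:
$M{\left(g \right)} = -3$ ($M{\left(g \right)} = -4 + 1 = -3$)
$Y{\left(S,P \right)} = 0$
$V{\left(G \right)} = - 7 G$ ($V{\left(G \right)} = \frac{G}{\frac{1}{-2 - 5}} = \frac{G}{\frac{1}{-7}} = \frac{G}{- \frac{1}{7}} = G \left(-7\right) = - 7 G$)
$\frac{1}{j{\left(V{\left(M{\left(6 \right)} \right)} \right)}} = \frac{1}{\left(-7\right) \left(-3\right)} = \frac{1}{21}$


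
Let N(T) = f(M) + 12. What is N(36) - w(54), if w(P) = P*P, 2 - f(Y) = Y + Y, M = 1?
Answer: -2904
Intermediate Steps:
f(Y) = 2 - 2*Y (f(Y) = 2 - (Y + Y) = 2 - 2*Y)
w(P) = P²
N(T) = 12 (N(T) = (2 - 2*1) + 12 = (2 - 2) + 12 = 0 + 12 = 12)
N(36) - w(54) = 12 - 1*54² = 12 - 1*2916 = 12 - 2916 = -2904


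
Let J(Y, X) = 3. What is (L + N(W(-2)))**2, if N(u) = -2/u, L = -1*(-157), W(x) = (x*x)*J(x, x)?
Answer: 885481/36 ≈ 24597.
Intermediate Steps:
W(x) = 3*x**2 (W(x) = (x*x)*3 = x**2*3 = 3*x**2)
L = 157
(L + N(W(-2)))**2 = (157 - 2/(3*(-2)**2))**2 = (157 - 2/(3*4))**2 = (157 - 2/12)**2 = (157 - 2*1/12)**2 = (157 - 1/6)**2 = (941/6)**2 = 885481/36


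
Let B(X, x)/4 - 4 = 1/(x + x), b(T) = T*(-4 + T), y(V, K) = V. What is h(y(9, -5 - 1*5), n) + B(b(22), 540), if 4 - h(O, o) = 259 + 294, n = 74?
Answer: -143909/270 ≈ -533.00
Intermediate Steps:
h(O, o) = -549 (h(O, o) = 4 - (259 + 294) = 4 - 1*553 = 4 - 553 = -549)
B(X, x) = 16 + 2/x (B(X, x) = 16 + 4/(x + x) = 16 + 4/((2*x)) = 16 + 4*(1/(2*x)) = 16 + 2/x)
h(y(9, -5 - 1*5), n) + B(b(22), 540) = -549 + (16 + 2/540) = -549 + (16 + 2*(1/540)) = -549 + (16 + 1/270) = -549 + 4321/270 = -143909/270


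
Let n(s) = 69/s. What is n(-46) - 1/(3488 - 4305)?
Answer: -2449/1634 ≈ -1.4988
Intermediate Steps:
n(-46) - 1/(3488 - 4305) = 69/(-46) - 1/(3488 - 4305) = 69*(-1/46) - 1/(-817) = -3/2 - 1*(-1/817) = -3/2 + 1/817 = -2449/1634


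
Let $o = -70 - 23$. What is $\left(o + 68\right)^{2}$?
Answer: $625$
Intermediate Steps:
$o = -93$
$\left(o + 68\right)^{2} = \left(-93 + 68\right)^{2} = \left(-25\right)^{2} = 625$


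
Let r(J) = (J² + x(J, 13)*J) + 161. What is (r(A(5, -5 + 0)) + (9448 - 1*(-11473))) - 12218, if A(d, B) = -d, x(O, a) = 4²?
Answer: 8809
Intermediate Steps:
x(O, a) = 16
r(J) = 161 + J² + 16*J (r(J) = (J² + 16*J) + 161 = 161 + J² + 16*J)
(r(A(5, -5 + 0)) + (9448 - 1*(-11473))) - 12218 = ((161 + (-1*5)² + 16*(-1*5)) + (9448 - 1*(-11473))) - 12218 = ((161 + (-5)² + 16*(-5)) + (9448 + 11473)) - 12218 = ((161 + 25 - 80) + 20921) - 12218 = (106 + 20921) - 12218 = 21027 - 12218 = 8809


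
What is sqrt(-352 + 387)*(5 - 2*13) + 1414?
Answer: 1414 - 21*sqrt(35) ≈ 1289.8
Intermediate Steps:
sqrt(-352 + 387)*(5 - 2*13) + 1414 = sqrt(35)*(5 - 26) + 1414 = sqrt(35)*(-21) + 1414 = -21*sqrt(35) + 1414 = 1414 - 21*sqrt(35)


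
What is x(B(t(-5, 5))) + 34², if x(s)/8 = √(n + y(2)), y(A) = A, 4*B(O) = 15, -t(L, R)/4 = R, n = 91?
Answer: 1156 + 8*√93 ≈ 1233.1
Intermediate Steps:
t(L, R) = -4*R
B(O) = 15/4 (B(O) = (¼)*15 = 15/4)
x(s) = 8*√93 (x(s) = 8*√(91 + 2) = 8*√93)
x(B(t(-5, 5))) + 34² = 8*√93 + 34² = 8*√93 + 1156 = 1156 + 8*√93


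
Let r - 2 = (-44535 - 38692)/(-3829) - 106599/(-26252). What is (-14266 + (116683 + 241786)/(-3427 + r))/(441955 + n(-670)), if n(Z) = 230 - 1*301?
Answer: -2455249976968551/75492394300031750 ≈ -0.032523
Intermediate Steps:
r = 2794080591/100518908 (r = 2 + ((-44535 - 38692)/(-3829) - 106599/(-26252)) = 2 + (-83227*(-1/3829) - 106599*(-1/26252)) = 2 + (83227/3829 + 106599/26252) = 2 + 2593042775/100518908 = 2794080591/100518908 ≈ 27.797)
n(Z) = -71 (n(Z) = 230 - 301 = -71)
(-14266 + (116683 + 241786)/(-3427 + r))/(441955 + n(-670)) = (-14266 + (116683 + 241786)/(-3427 + 2794080591/100518908))/(441955 - 71) = (-14266 + 358469/(-341684217125/100518908))/441884 = (-14266 + 358469*(-100518908/341684217125))*(1/441884) = (-14266 - 36032912431852/341684217125)*(1/441884) = -4910499953937102/341684217125*1/441884 = -2455249976968551/75492394300031750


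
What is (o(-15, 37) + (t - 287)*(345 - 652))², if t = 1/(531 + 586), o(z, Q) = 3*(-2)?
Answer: 9684674534633536/1247689 ≈ 7.7621e+9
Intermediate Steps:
o(z, Q) = -6
t = 1/1117 ≈ 0.00089526
(o(-15, 37) + (t - 287)*(345 - 652))² = (-6 + (1/1117 - 287)*(345 - 652))² = (-6 - 320578/1117*(-307))² = (-6 + 98417446/1117)² = (98410744/1117)² = 9684674534633536/1247689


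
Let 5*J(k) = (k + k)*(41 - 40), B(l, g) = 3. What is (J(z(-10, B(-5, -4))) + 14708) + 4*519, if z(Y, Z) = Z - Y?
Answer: 83946/5 ≈ 16789.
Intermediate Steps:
J(k) = 2*k/5 (J(k) = ((k + k)*(41 - 40))/5 = ((2*k)*1)/5 = (2*k)/5 = 2*k/5)
(J(z(-10, B(-5, -4))) + 14708) + 4*519 = (2*(3 - 1*(-10))/5 + 14708) + 4*519 = (2*(3 + 10)/5 + 14708) + 2076 = ((2/5)*13 + 14708) + 2076 = (26/5 + 14708) + 2076 = 73566/5 + 2076 = 83946/5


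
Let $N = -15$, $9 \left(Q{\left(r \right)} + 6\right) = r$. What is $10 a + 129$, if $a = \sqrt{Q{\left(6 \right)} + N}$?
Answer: $129 + \frac{10 i \sqrt{183}}{3} \approx 129.0 + 45.092 i$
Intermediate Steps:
$Q{\left(r \right)} = -6 + \frac{r}{9}$
$a = \frac{i \sqrt{183}}{3}$ ($a = \sqrt{\left(-6 + \frac{1}{9} \cdot 6\right) - 15} = \sqrt{\left(-6 + \frac{2}{3}\right) - 15} = \sqrt{- \frac{16}{3} - 15} = \sqrt{- \frac{61}{3}} = \frac{i \sqrt{183}}{3} \approx 4.5092 i$)
$10 a + 129 = 10 \frac{i \sqrt{183}}{3} + 129 = \frac{10 i \sqrt{183}}{3} + 129 = 129 + \frac{10 i \sqrt{183}}{3}$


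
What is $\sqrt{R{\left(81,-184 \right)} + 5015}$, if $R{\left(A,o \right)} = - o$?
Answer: $\sqrt{5199} \approx 72.104$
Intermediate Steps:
$\sqrt{R{\left(81,-184 \right)} + 5015} = \sqrt{\left(-1\right) \left(-184\right) + 5015} = \sqrt{184 + 5015} = \sqrt{5199}$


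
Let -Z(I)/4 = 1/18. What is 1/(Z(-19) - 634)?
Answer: -9/5708 ≈ -0.0015767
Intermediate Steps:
Z(I) = -2/9 (Z(I) = -4/18 = -4*1/18 = -2/9)
1/(Z(-19) - 634) = 1/(-2/9 - 634) = 1/(-5708/9) = -9/5708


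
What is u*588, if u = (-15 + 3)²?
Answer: 84672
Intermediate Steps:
u = 144 (u = (-12)² = 144)
u*588 = 144*588 = 84672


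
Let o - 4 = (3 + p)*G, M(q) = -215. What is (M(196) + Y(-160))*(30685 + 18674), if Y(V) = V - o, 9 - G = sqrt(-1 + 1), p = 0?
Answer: -20039754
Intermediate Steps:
G = 9 (G = 9 - sqrt(-1 + 1) = 9 - sqrt(0) = 9 - 1*0 = 9 + 0 = 9)
o = 31 (o = 4 + (3 + 0)*9 = 4 + 3*9 = 4 + 27 = 31)
Y(V) = -31 + V (Y(V) = V - 1*31 = V - 31 = -31 + V)
(M(196) + Y(-160))*(30685 + 18674) = (-215 + (-31 - 160))*(30685 + 18674) = (-215 - 191)*49359 = -406*49359 = -20039754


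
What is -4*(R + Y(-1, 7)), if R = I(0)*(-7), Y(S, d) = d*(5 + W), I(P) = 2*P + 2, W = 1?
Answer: -112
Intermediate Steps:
I(P) = 2 + 2*P
Y(S, d) = 6*d (Y(S, d) = d*(5 + 1) = d*6 = 6*d)
R = -14 (R = (2 + 2*0)*(-7) = (2 + 0)*(-7) = 2*(-7) = -14)
-4*(R + Y(-1, 7)) = -4*(-14 + 6*7) = -4*(-14 + 42) = -4*28 = -112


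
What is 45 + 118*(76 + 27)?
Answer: 12199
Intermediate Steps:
45 + 118*(76 + 27) = 45 + 118*103 = 45 + 12154 = 12199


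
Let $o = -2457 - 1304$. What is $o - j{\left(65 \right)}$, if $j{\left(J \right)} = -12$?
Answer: $-3749$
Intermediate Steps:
$o = -3761$
$o - j{\left(65 \right)} = -3761 - -12 = -3761 + 12 = -3749$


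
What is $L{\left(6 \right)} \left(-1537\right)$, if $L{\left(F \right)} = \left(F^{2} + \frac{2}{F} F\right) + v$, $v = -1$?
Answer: $-56869$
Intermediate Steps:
$L{\left(F \right)} = 1 + F^{2}$ ($L{\left(F \right)} = \left(F^{2} + \frac{2}{F} F\right) - 1 = \left(F^{2} + 2\right) - 1 = \left(2 + F^{2}\right) - 1 = 1 + F^{2}$)
$L{\left(6 \right)} \left(-1537\right) = \left(1 + 6^{2}\right) \left(-1537\right) = \left(1 + 36\right) \left(-1537\right) = 37 \left(-1537\right) = -56869$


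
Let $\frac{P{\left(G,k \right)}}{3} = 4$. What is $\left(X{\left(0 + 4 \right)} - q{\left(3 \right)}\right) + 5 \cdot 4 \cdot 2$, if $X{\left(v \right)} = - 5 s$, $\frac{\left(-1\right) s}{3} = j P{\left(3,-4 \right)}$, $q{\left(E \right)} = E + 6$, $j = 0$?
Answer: $31$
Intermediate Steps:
$P{\left(G,k \right)} = 12$ ($P{\left(G,k \right)} = 3 \cdot 4 = 12$)
$q{\left(E \right)} = 6 + E$
$s = 0$ ($s = - 3 \cdot 0 \cdot 12 = \left(-3\right) 0 = 0$)
$X{\left(v \right)} = 0$ ($X{\left(v \right)} = \left(-5\right) 0 = 0$)
$\left(X{\left(0 + 4 \right)} - q{\left(3 \right)}\right) + 5 \cdot 4 \cdot 2 = \left(0 - \left(6 + 3\right)\right) + 5 \cdot 4 \cdot 2 = \left(0 - 9\right) + 20 \cdot 2 = \left(0 - 9\right) + 40 = -9 + 40 = 31$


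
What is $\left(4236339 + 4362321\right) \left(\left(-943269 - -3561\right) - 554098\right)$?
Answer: $-12844729899960$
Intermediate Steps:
$\left(4236339 + 4362321\right) \left(\left(-943269 - -3561\right) - 554098\right) = 8598660 \left(\left(-943269 + 3561\right) - 554098\right) = 8598660 \left(-939708 - 554098\right) = 8598660 \left(-1493806\right) = -12844729899960$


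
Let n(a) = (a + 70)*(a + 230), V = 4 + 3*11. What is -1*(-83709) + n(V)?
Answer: 112278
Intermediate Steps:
V = 37 (V = 4 + 33 = 37)
n(a) = (70 + a)*(230 + a)
-1*(-83709) + n(V) = -1*(-83709) + (16100 + 37² + 300*37) = 83709 + (16100 + 1369 + 11100) = 83709 + 28569 = 112278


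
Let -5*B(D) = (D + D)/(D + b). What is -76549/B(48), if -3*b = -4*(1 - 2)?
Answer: 13396075/72 ≈ 1.8606e+5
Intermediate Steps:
b = -4/3 (b = -(-4)*(1 - 2)/3 = -(-4)*(-1)/3 = -⅓*4 = -4/3 ≈ -1.3333)
B(D) = -2*D/(5*(-4/3 + D)) (B(D) = -(D + D)/(5*(D - 4/3)) = -2*D/(5*(-4/3 + D)))
-76549/B(48) = -76549/((-6*48/(-20 + 15*48))) = -76549/((-6*48/(-20 + 720))) = -76549/((-6*48/700)) = -76549/((-6*48*1/700)) = -76549/(-72/175) = -76549*(-175/72) = 13396075/72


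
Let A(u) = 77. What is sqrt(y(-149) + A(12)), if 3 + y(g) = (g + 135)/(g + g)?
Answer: sqrt(1643917)/149 ≈ 8.6051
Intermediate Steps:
y(g) = -3 + (135 + g)/(2*g) (y(g) = -3 + (g + 135)/(g + g) = -3 + (135 + g)/((2*g)) = -3 + (135 + g)*(1/(2*g)) = -3 + (135 + g)/(2*g))
sqrt(y(-149) + A(12)) = sqrt((5/2)*(27 - 1*(-149))/(-149) + 77) = sqrt((5/2)*(-1/149)*(27 + 149) + 77) = sqrt((5/2)*(-1/149)*176 + 77) = sqrt(-440/149 + 77) = sqrt(11033/149) = sqrt(1643917)/149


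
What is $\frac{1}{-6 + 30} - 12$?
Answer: $- \frac{287}{24} \approx -11.958$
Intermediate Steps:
$\frac{1}{-6 + 30} - 12 = \frac{1}{24} - 12 = - \frac{287}{24}$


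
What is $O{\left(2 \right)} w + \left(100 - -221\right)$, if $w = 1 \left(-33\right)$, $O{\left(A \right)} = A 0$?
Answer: $321$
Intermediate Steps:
$O{\left(A \right)} = 0$
$w = -33$
$O{\left(2 \right)} w + \left(100 - -221\right) = 0 \left(-33\right) + \left(100 - -221\right) = 0 + \left(100 + 221\right) = 0 + 321 = 321$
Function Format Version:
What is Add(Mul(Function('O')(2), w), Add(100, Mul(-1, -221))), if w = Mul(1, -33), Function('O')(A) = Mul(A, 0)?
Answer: 321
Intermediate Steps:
Function('O')(A) = 0
w = -33
Add(Mul(Function('O')(2), w), Add(100, Mul(-1, -221))) = Add(Mul(0, -33), Add(100, Mul(-1, -221))) = Add(0, Add(100, 221)) = Add(0, 321) = 321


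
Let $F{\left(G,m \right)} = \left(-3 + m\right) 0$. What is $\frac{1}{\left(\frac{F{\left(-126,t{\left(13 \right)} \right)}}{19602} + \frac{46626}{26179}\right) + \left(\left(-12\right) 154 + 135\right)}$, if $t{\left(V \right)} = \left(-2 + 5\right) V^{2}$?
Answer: $- \frac{26179}{44798001} \approx -0.00058438$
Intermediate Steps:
$t{\left(V \right)} = 3 V^{2}$
$F{\left(G,m \right)} = 0$
$\frac{1}{\left(\frac{F{\left(-126,t{\left(13 \right)} \right)}}{19602} + \frac{46626}{26179}\right) + \left(\left(-12\right) 154 + 135\right)} = \frac{1}{\left(\frac{0}{19602} + \frac{46626}{26179}\right) + \left(\left(-12\right) 154 + 135\right)} = \frac{1}{\left(0 \cdot \frac{1}{19602} + 46626 \cdot \frac{1}{26179}\right) + \left(-1848 + 135\right)} = \frac{1}{\left(0 + \frac{46626}{26179}\right) - 1713} = \frac{1}{\frac{46626}{26179} - 1713} = \frac{1}{- \frac{44798001}{26179}} = - \frac{26179}{44798001}$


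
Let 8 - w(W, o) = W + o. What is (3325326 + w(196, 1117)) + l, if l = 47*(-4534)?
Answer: 3110923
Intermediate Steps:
l = -213098
w(W, o) = 8 - W - o (w(W, o) = 8 - (W + o) = 8 + (-W - o) = 8 - W - o)
(3325326 + w(196, 1117)) + l = (3325326 + (8 - 1*196 - 1*1117)) - 213098 = (3325326 + (8 - 196 - 1117)) - 213098 = (3325326 - 1305) - 213098 = 3324021 - 213098 = 3110923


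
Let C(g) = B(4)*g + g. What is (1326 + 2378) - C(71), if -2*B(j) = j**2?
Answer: 4201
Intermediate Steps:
B(j) = -j**2/2
C(g) = -7*g (C(g) = (-1/2*4**2)*g + g = (-1/2*16)*g + g = -8*g + g = -7*g)
(1326 + 2378) - C(71) = (1326 + 2378) - (-7)*71 = 3704 - 1*(-497) = 3704 + 497 = 4201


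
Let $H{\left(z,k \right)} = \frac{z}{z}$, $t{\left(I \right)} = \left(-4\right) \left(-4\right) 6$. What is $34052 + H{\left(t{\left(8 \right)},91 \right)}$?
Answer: $34053$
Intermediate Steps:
$t{\left(I \right)} = 96$ ($t{\left(I \right)} = 16 \cdot 6 = 96$)
$H{\left(z,k \right)} = 1$
$34052 + H{\left(t{\left(8 \right)},91 \right)} = 34052 + 1 = 34053$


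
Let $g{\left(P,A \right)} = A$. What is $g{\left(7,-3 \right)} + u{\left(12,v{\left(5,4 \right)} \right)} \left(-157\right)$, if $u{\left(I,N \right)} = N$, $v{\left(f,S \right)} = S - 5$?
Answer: $154$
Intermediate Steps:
$v{\left(f,S \right)} = -5 + S$
$g{\left(7,-3 \right)} + u{\left(12,v{\left(5,4 \right)} \right)} \left(-157\right) = -3 + \left(-5 + 4\right) \left(-157\right) = -3 - -157 = -3 + 157 = 154$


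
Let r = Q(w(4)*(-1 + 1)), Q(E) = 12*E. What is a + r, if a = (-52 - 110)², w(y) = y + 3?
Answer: 26244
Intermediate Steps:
w(y) = 3 + y
a = 26244 (a = (-162)² = 26244)
r = 0 (r = 12*((3 + 4)*(-1 + 1)) = 12*(7*0) = 12*0 = 0)
a + r = 26244 + 0 = 26244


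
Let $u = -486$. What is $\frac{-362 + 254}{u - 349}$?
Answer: $\frac{108}{835} \approx 0.12934$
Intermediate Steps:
$\frac{-362 + 254}{u - 349} = \frac{-362 + 254}{-486 - 349} = - \frac{108}{-835} = \left(-108\right) \left(- \frac{1}{835}\right) = \frac{108}{835}$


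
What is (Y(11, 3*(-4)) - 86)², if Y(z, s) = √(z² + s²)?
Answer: (86 - √265)² ≈ 4861.0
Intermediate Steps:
Y(z, s) = √(s² + z²)
(Y(11, 3*(-4)) - 86)² = (√((3*(-4))² + 11²) - 86)² = (√((-12)² + 121) - 86)² = (√(144 + 121) - 86)² = (√265 - 86)² = (-86 + √265)²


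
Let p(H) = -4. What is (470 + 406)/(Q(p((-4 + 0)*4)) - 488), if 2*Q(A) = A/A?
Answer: -584/325 ≈ -1.7969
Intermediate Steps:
Q(A) = ½ (Q(A) = (A/A)/2 = (½)*1 = ½)
(470 + 406)/(Q(p((-4 + 0)*4)) - 488) = (470 + 406)/(½ - 488) = 876/(-975/2) = 876*(-2/975) = -584/325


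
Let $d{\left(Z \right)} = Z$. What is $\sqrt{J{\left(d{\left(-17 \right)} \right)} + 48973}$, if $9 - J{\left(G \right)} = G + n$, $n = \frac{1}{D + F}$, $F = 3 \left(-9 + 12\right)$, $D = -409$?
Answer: $\frac{\sqrt{19599601}}{20} \approx 221.36$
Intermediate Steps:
$F = 9$ ($F = 3 \cdot 3 = 9$)
$n = - \frac{1}{400}$ ($n = \frac{1}{-409 + 9} = \frac{1}{-400} = - \frac{1}{400} \approx -0.0025$)
$J{\left(G \right)} = \frac{3601}{400} - G$ ($J{\left(G \right)} = 9 - \left(G - \frac{1}{400}\right) = 9 - \left(- \frac{1}{400} + G\right) = \frac{3601}{400} - G$)
$\sqrt{J{\left(d{\left(-17 \right)} \right)} + 48973} = \sqrt{\left(\frac{3601}{400} - -17\right) + 48973} = \sqrt{\left(\frac{3601}{400} + 17\right) + 48973} = \sqrt{\frac{10401}{400} + 48973} = \sqrt{\frac{19599601}{400}} = \frac{\sqrt{19599601}}{20}$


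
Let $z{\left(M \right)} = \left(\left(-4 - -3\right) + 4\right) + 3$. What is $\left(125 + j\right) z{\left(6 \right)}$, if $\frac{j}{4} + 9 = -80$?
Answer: $-1386$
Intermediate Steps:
$j = -356$ ($j = -36 + 4 \left(-80\right) = -36 - 320 = -356$)
$z{\left(M \right)} = 6$ ($z{\left(M \right)} = \left(\left(-4 + 3\right) + 4\right) + 3 = \left(-1 + 4\right) + 3 = 3 + 3 = 6$)
$\left(125 + j\right) z{\left(6 \right)} = \left(125 - 356\right) 6 = \left(-231\right) 6 = -1386$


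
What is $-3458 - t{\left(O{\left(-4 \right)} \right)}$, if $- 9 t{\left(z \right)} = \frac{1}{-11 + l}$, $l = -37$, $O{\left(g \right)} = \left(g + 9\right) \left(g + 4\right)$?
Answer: $- \frac{1493857}{432} \approx -3458.0$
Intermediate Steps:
$O{\left(g \right)} = \left(4 + g\right) \left(9 + g\right)$ ($O{\left(g \right)} = \left(9 + g\right) \left(4 + g\right) = \left(4 + g\right) \left(9 + g\right)$)
$t{\left(z \right)} = \frac{1}{432}$ ($t{\left(z \right)} = - \frac{1}{9 \left(-11 - 37\right)} = - \frac{1}{9 \left(-48\right)} = \left(- \frac{1}{9}\right) \left(- \frac{1}{48}\right) = \frac{1}{432}$)
$-3458 - t{\left(O{\left(-4 \right)} \right)} = -3458 - \frac{1}{432} = - \frac{1493857}{432}$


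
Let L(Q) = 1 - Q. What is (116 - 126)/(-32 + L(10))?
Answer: 10/41 ≈ 0.24390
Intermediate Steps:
(116 - 126)/(-32 + L(10)) = (116 - 126)/(-32 + (1 - 1*10)) = -10/(-32 + (1 - 10)) = -10/(-32 - 9) = -10/(-41) = -1/41*(-10) = 10/41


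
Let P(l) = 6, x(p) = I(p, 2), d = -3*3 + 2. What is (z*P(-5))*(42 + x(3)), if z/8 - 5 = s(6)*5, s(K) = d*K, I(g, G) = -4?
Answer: -373920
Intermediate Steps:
d = -7 (d = -9 + 2 = -7)
x(p) = -4
s(K) = -7*K
z = -1640 (z = 40 + 8*(-7*6*5) = 40 + 8*(-42*5) = 40 + 8*(-210) = 40 - 1680 = -1640)
(z*P(-5))*(42 + x(3)) = (-1640*6)*(42 - 4) = -9840*38 = -373920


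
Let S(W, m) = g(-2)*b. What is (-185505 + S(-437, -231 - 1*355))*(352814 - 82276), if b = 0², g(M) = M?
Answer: -50186151690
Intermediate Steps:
b = 0
S(W, m) = 0 (S(W, m) = -2*0 = 0)
(-185505 + S(-437, -231 - 1*355))*(352814 - 82276) = (-185505 + 0)*(352814 - 82276) = -185505*270538 = -50186151690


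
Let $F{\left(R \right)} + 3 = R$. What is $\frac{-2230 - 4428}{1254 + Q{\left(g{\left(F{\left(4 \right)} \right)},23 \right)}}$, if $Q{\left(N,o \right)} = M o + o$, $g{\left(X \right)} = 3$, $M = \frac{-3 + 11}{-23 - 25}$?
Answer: $- \frac{39948}{7639} \approx -5.2295$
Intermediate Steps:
$F{\left(R \right)} = -3 + R$
$M = - \frac{1}{6}$ ($M = \frac{8}{-48} = 8 \left(- \frac{1}{48}\right) = - \frac{1}{6} \approx -0.16667$)
$Q{\left(N,o \right)} = \frac{5 o}{6}$ ($Q{\left(N,o \right)} = - \frac{o}{6} + o = \frac{5 o}{6}$)
$\frac{-2230 - 4428}{1254 + Q{\left(g{\left(F{\left(4 \right)} \right)},23 \right)}} = \frac{-2230 - 4428}{1254 + \frac{5}{6} \cdot 23} = - \frac{6658}{1254 + \frac{115}{6}} = - \frac{6658}{\frac{7639}{6}} = \left(-6658\right) \frac{6}{7639} = - \frac{39948}{7639}$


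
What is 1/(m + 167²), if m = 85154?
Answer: 1/113043 ≈ 8.8462e-6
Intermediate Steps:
1/(m + 167²) = 1/(85154 + 167²) = 1/(85154 + 27889) = 1/113043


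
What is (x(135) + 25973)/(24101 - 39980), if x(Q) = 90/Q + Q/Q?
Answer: -77924/47637 ≈ -1.6358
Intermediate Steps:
x(Q) = 1 + 90/Q (x(Q) = 90/Q + 1 = 1 + 90/Q)
(x(135) + 25973)/(24101 - 39980) = ((90 + 135)/135 + 25973)/(24101 - 39980) = ((1/135)*225 + 25973)/(-15879) = (5/3 + 25973)*(-1/15879) = (77924/3)*(-1/15879) = -77924/47637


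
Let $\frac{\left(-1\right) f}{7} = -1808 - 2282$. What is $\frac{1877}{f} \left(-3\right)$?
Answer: $- \frac{5631}{28630} \approx -0.19668$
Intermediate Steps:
$f = 28630$ ($f = - 7 \left(-1808 - 2282\right) = \left(-7\right) \left(-4090\right) = 28630$)
$\frac{1877}{f} \left(-3\right) = \frac{1877}{28630} \left(-3\right) = - \frac{5631}{28630}$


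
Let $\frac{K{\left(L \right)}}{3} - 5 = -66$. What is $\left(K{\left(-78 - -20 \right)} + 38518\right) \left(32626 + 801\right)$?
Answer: $1281424045$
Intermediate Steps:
$K{\left(L \right)} = -183$ ($K{\left(L \right)} = 15 + 3 \left(-66\right) = 15 - 198 = -183$)
$\left(K{\left(-78 - -20 \right)} + 38518\right) \left(32626 + 801\right) = \left(-183 + 38518\right) \left(32626 + 801\right) = 38335 \cdot 33427 = 1281424045$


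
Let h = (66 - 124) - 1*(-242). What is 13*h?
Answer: 2392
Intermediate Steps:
h = 184 (h = -58 + 242 = 184)
13*h = 13*184 = 2392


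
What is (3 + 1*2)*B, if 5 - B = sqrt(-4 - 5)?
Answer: 25 - 15*I ≈ 25.0 - 15.0*I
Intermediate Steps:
B = 5 - 3*I (B = 5 - sqrt(-4 - 5) = 5 - sqrt(-9) = 5 - 3*I ≈ 5.0 - 3.0*I)
(3 + 1*2)*B = (3 + 1*2)*(5 - 3*I) = (3 + 2)*(5 - 3*I) = 5*(5 - 3*I) = 25 - 15*I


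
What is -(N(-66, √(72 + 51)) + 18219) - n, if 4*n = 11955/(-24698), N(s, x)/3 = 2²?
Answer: -1801064997/98792 ≈ -18231.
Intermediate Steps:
N(s, x) = 12 (N(s, x) = 3*2² = 3*4 = 12)
n = -11955/98792 (n = (11955/(-24698))/4 = (11955*(-1/24698))/4 = (¼)*(-11955/24698) = -11955/98792 ≈ -0.12101)
-(N(-66, √(72 + 51)) + 18219) - n = -(12 + 18219) - 1*(-11955/98792) = -1*18231 + 11955/98792 = -18231 + 11955/98792 = -1801064997/98792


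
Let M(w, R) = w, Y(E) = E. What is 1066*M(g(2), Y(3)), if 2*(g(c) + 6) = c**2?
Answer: -4264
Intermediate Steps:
g(c) = -6 + c**2/2
1066*M(g(2), Y(3)) = 1066*(-6 + (1/2)*2**2) = 1066*(-6 + (1/2)*4) = 1066*(-6 + 2) = 1066*(-4) = -4264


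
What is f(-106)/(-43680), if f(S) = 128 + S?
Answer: -11/21840 ≈ -0.00050366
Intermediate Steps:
f(-106)/(-43680) = (128 - 106)/(-43680) = 22*(-1/43680) = -11/21840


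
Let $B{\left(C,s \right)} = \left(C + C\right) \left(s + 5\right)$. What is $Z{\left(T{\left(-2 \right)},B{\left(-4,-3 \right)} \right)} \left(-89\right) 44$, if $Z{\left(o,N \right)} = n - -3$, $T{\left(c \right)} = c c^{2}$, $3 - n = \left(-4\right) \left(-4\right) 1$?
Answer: $39160$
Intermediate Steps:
$n = -13$ ($n = 3 - \left(-4\right) \left(-4\right) 1 = 3 - 16 \cdot 1 = 3 - 16 = -13$)
$T{\left(c \right)} = c^{3}$
$B{\left(C,s \right)} = 2 C \left(5 + s\right)$
$Z{\left(o,N \right)} = -10$ ($Z{\left(o,N \right)} = -13 - -3 = -13 + 3 = -10$)
$Z{\left(T{\left(-2 \right)},B{\left(-4,-3 \right)} \right)} \left(-89\right) 44 = \left(-10\right) \left(-89\right) 44 = 890 \cdot 44 = 39160$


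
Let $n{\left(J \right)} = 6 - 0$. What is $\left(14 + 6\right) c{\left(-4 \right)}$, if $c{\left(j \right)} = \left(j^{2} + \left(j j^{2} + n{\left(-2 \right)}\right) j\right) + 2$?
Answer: $5000$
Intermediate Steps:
$n{\left(J \right)} = 6$ ($n{\left(J \right)} = 6 + 0 = 6$)
$c{\left(j \right)} = 2 + j^{2} + j \left(6 + j^{3}\right)$ ($c{\left(j \right)} = \left(j^{2} + \left(j j^{2} + 6\right) j\right) + 2 = \left(j^{2} + \left(j^{3} + 6\right) j\right) + 2 = \left(j^{2} + \left(6 + j^{3}\right) j\right) + 2 = \left(j^{2} + j \left(6 + j^{3}\right)\right) + 2 = 2 + j^{2} + j \left(6 + j^{3}\right)$)
$\left(14 + 6\right) c{\left(-4 \right)} = \left(14 + 6\right) \left(2 + \left(-4\right)^{2} + \left(-4\right)^{4} + 6 \left(-4\right)\right) = 20 \left(2 + 16 + 256 - 24\right) = 20 \cdot 250 = 5000$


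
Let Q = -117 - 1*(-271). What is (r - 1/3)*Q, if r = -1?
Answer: -616/3 ≈ -205.33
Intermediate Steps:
Q = 154 (Q = -117 + 271 = 154)
(r - 1/3)*Q = (-1 - 1/3)*154 = (-1 - 1*⅓)*154 = (-1 - ⅓)*154 = -4/3*154 = -616/3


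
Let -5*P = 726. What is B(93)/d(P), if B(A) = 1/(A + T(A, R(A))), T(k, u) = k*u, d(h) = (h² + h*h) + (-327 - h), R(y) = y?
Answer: 25/9175664394 ≈ 2.7246e-9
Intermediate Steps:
P = -726/5 (P = -⅕*726 = -726/5 ≈ -145.20)
d(h) = -327 - h + 2*h² (d(h) = (h² + h²) + (-327 - h) = 2*h² + (-327 - h) = -327 - h + 2*h²)
B(A) = 1/(A + A²) (B(A) = 1/(A + A*A) = 1/(A + A²))
B(93)/d(P) = (1/(93*(1 + 93)))/(-327 - 1*(-726/5) + 2*(-726/5)²) = ((1/93)/94)/(-327 + 726/5 + 2*(527076/25)) = ((1/93)*(1/94))/(-327 + 726/5 + 1054152/25) = 1/(8742*(1049607/25)) = (1/8742)*(25/1049607) = 25/9175664394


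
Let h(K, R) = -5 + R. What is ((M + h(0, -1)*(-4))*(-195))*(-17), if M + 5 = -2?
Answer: 56355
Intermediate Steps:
M = -7 (M = -5 - 2 = -7)
((M + h(0, -1)*(-4))*(-195))*(-17) = ((-7 + (-5 - 1)*(-4))*(-195))*(-17) = ((-7 - 6*(-4))*(-195))*(-17) = ((-7 + 24)*(-195))*(-17) = (17*(-195))*(-17) = -3315*(-17) = 56355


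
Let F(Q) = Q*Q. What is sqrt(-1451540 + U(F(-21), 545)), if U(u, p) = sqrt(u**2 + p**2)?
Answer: sqrt(-1451540 + sqrt(491506)) ≈ 1204.5*I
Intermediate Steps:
F(Q) = Q**2
U(u, p) = sqrt(p**2 + u**2)
sqrt(-1451540 + U(F(-21), 545)) = sqrt(-1451540 + sqrt(545**2 + ((-21)**2)**2)) = sqrt(-1451540 + sqrt(297025 + 441**2)) = sqrt(-1451540 + sqrt(297025 + 194481)) = sqrt(-1451540 + sqrt(491506))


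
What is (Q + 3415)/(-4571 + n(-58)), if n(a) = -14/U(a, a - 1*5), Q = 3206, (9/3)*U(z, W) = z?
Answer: -192009/132538 ≈ -1.4487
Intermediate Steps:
U(z, W) = z/3
n(a) = -42/a (n(a) = -14*3/a = -42/a)
(Q + 3415)/(-4571 + n(-58)) = (3206 + 3415)/(-4571 - 42/(-58)) = 6621/(-4571 - 42*(-1/58)) = 6621/(-4571 + 21/29) = 6621/(-132538/29) = 6621*(-29/132538) = -192009/132538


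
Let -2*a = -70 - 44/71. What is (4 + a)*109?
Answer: 304219/71 ≈ 4284.8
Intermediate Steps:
a = 2507/71 (a = -(-70 - 44/71)/2 = -½*(-5014/71) = 2507/71 ≈ 35.310)
(4 + a)*109 = (4 + 2507/71)*109 = (2791/71)*109 = 304219/71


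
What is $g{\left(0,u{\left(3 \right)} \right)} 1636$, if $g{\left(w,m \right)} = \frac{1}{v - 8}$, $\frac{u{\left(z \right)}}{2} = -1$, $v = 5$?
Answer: $- \frac{1636}{3} \approx -545.33$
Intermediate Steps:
$u{\left(z \right)} = -2$ ($u{\left(z \right)} = 2 \left(-1\right) = -2$)
$g{\left(w,m \right)} = - \frac{1}{3}$ ($g{\left(w,m \right)} = \frac{1}{5 - 8} = \frac{1}{-3} = - \frac{1}{3}$)
$g{\left(0,u{\left(3 \right)} \right)} 1636 = \left(- \frac{1}{3}\right) 1636 = - \frac{1636}{3}$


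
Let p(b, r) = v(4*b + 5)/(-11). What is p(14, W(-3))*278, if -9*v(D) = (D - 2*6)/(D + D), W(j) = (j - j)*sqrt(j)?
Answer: 6811/6039 ≈ 1.1278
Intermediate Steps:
W(j) = 0 (W(j) = 0*sqrt(j) = 0)
v(D) = -(-12 + D)/(18*D) (v(D) = -(D - 2*6)/(9*(D + D)) = -(D - 12)/(9*(2*D)) = -(-12 + D)*1/(2*D)/9 = -(-12 + D)/(18*D))
p(b, r) = -(7 - 4*b)/(198*(5 + 4*b)) (p(b, r) = ((12 - (4*b + 5))/(18*(4*b + 5)))/(-11) = ((12 - (5 + 4*b))/(18*(5 + 4*b)))*(-1/11) = ((12 + (-5 - 4*b))/(18*(5 + 4*b)))*(-1/11) = ((7 - 4*b)/(18*(5 + 4*b)))*(-1/11) = -(7 - 4*b)/(198*(5 + 4*b)))
p(14, W(-3))*278 = ((-7 + 4*14)/(198*(5 + 4*14)))*278 = ((-7 + 56)/(198*(5 + 56)))*278 = ((1/198)*49/61)*278 = ((1/198)*(1/61)*49)*278 = (49/12078)*278 = 6811/6039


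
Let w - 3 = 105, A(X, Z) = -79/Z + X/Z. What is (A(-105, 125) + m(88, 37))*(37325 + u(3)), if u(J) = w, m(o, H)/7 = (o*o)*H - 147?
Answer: 9380080588703/125 ≈ 7.5041e+10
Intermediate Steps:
m(o, H) = -1029 + 7*H*o² (m(o, H) = 7*((o*o)*H - 147) = 7*(o²*H - 147) = 7*(H*o² - 147) = 7*(-147 + H*o²) = -1029 + 7*H*o²)
w = 108 (w = 3 + 105 = 108)
u(J) = 108
(A(-105, 125) + m(88, 37))*(37325 + u(3)) = ((-79 - 105)/125 + (-1029 + 7*37*88²))*(37325 + 108) = ((1/125)*(-184) + (-1029 + 7*37*7744))*37433 = (-184/125 + (-1029 + 2005696))*37433 = (-184/125 + 2004667)*37433 = (250583191/125)*37433 = 9380080588703/125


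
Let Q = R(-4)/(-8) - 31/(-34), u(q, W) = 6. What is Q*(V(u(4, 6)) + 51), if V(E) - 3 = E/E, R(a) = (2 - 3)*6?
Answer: 6215/68 ≈ 91.397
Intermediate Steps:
R(a) = -6 (R(a) = -1*6 = -6)
V(E) = 4 (V(E) = 3 + E/E = 3 + 1 = 4)
Q = 113/68 (Q = -6/(-8) - 31/(-34) = -6*(-1/8) - 31*(-1/34) = 3/4 + 31/34 = 113/68 ≈ 1.6618)
Q*(V(u(4, 6)) + 51) = 113*(4 + 51)/68 = (113/68)*55 = 6215/68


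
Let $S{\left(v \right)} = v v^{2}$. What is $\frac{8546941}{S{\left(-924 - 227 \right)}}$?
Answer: $- \frac{8546941}{1524845951} \approx -0.0056051$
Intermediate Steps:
$S{\left(v \right)} = v^{3}$
$\frac{8546941}{S{\left(-924 - 227 \right)}} = \frac{8546941}{\left(-924 - 227\right)^{3}} = \frac{8546941}{\left(-1151\right)^{3}} = \frac{8546941}{-1524845951} = 8546941 \left(- \frac{1}{1524845951}\right) = - \frac{8546941}{1524845951}$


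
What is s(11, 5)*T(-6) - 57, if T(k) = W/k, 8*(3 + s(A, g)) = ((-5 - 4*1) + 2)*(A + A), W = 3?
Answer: -367/8 ≈ -45.875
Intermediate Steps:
s(A, g) = -3 - 7*A/4 (s(A, g) = -3 + (((-5 - 4*1) + 2)*(A + A))/8 = -3 + (((-5 - 4) + 2)*(2*A))/8 = -3 + ((-9 + 2)*(2*A))/8 = -3 + (-14*A)/8 = -3 - 7*A/4)
T(k) = 3/k
s(11, 5)*T(-6) - 57 = (-3 - 7/4*11)*(3/(-6)) - 57 = (-3 - 77/4)*(3*(-1/6)) - 57 = -89/4*(-1/2) - 57 = 89/8 - 57 = -367/8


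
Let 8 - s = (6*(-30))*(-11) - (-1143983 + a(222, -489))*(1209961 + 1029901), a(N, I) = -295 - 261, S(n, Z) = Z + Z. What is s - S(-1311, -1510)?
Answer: -2563609412570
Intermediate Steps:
S(n, Z) = 2*Z
a(N, I) = -556
s = -2563609415590 (s = 8 - ((6*(-30))*(-11) - (-1143983 - 556)*(1209961 + 1029901)) = 8 - (-180*(-11) - (-1144539)*2239862) = 8 - (1980 - 1*(-2563609413618)) = 8 - (1980 + 2563609413618) = 8 - 1*2563609415598 = 8 - 2563609415598 = -2563609415590)
s - S(-1311, -1510) = -2563609415590 - 2*(-1510) = -2563609415590 - 1*(-3020) = -2563609415590 + 3020 = -2563609412570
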